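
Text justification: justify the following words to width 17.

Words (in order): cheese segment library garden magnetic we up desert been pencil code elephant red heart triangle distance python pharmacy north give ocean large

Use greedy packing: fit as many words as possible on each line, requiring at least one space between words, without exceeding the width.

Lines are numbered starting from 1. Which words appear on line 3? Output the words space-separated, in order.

Line 1: ['cheese', 'segment'] (min_width=14, slack=3)
Line 2: ['library', 'garden'] (min_width=14, slack=3)
Line 3: ['magnetic', 'we', 'up'] (min_width=14, slack=3)
Line 4: ['desert', 'been'] (min_width=11, slack=6)
Line 5: ['pencil', 'code'] (min_width=11, slack=6)
Line 6: ['elephant', 'red'] (min_width=12, slack=5)
Line 7: ['heart', 'triangle'] (min_width=14, slack=3)
Line 8: ['distance', 'python'] (min_width=15, slack=2)
Line 9: ['pharmacy', 'north'] (min_width=14, slack=3)
Line 10: ['give', 'ocean', 'large'] (min_width=16, slack=1)

Answer: magnetic we up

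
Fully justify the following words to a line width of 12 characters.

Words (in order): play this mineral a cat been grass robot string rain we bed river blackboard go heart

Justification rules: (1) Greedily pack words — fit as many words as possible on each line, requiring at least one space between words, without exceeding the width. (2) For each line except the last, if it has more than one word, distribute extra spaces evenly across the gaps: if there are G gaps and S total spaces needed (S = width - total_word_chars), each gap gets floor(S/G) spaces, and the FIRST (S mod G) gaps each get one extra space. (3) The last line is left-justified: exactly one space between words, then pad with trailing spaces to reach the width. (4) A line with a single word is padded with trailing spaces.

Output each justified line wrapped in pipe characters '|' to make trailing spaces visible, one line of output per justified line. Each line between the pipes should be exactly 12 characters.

Answer: |play    this|
|mineral    a|
|cat     been|
|grass  robot|
|string  rain|
|we bed river|
|blackboard  |
|go heart    |

Derivation:
Line 1: ['play', 'this'] (min_width=9, slack=3)
Line 2: ['mineral', 'a'] (min_width=9, slack=3)
Line 3: ['cat', 'been'] (min_width=8, slack=4)
Line 4: ['grass', 'robot'] (min_width=11, slack=1)
Line 5: ['string', 'rain'] (min_width=11, slack=1)
Line 6: ['we', 'bed', 'river'] (min_width=12, slack=0)
Line 7: ['blackboard'] (min_width=10, slack=2)
Line 8: ['go', 'heart'] (min_width=8, slack=4)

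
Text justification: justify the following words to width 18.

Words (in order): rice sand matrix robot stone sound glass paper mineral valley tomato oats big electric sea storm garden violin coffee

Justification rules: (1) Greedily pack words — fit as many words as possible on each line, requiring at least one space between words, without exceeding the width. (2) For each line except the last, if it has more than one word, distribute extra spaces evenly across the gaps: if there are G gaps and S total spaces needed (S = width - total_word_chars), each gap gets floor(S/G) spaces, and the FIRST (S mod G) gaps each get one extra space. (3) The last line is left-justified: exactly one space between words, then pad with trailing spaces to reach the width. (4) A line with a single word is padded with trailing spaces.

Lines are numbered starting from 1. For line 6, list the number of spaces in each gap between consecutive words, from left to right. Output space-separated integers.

Line 1: ['rice', 'sand', 'matrix'] (min_width=16, slack=2)
Line 2: ['robot', 'stone', 'sound'] (min_width=17, slack=1)
Line 3: ['glass', 'paper'] (min_width=11, slack=7)
Line 4: ['mineral', 'valley'] (min_width=14, slack=4)
Line 5: ['tomato', 'oats', 'big'] (min_width=15, slack=3)
Line 6: ['electric', 'sea', 'storm'] (min_width=18, slack=0)
Line 7: ['garden', 'violin'] (min_width=13, slack=5)
Line 8: ['coffee'] (min_width=6, slack=12)

Answer: 1 1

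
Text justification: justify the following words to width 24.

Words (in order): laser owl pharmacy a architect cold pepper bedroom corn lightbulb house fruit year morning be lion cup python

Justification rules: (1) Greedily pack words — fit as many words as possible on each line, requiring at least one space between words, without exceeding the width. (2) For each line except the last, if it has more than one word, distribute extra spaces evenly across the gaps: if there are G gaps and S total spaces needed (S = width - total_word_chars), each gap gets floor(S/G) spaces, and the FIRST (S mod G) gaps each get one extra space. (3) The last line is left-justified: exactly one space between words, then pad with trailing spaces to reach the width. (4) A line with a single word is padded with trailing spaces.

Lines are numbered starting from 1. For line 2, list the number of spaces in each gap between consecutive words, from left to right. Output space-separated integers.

Answer: 3 2

Derivation:
Line 1: ['laser', 'owl', 'pharmacy', 'a'] (min_width=20, slack=4)
Line 2: ['architect', 'cold', 'pepper'] (min_width=21, slack=3)
Line 3: ['bedroom', 'corn', 'lightbulb'] (min_width=22, slack=2)
Line 4: ['house', 'fruit', 'year', 'morning'] (min_width=24, slack=0)
Line 5: ['be', 'lion', 'cup', 'python'] (min_width=18, slack=6)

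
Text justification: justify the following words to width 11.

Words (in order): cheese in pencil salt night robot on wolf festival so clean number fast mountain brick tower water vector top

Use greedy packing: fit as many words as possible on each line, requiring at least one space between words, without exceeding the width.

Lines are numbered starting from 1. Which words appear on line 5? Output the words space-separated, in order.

Answer: festival so

Derivation:
Line 1: ['cheese', 'in'] (min_width=9, slack=2)
Line 2: ['pencil', 'salt'] (min_width=11, slack=0)
Line 3: ['night', 'robot'] (min_width=11, slack=0)
Line 4: ['on', 'wolf'] (min_width=7, slack=4)
Line 5: ['festival', 'so'] (min_width=11, slack=0)
Line 6: ['clean'] (min_width=5, slack=6)
Line 7: ['number', 'fast'] (min_width=11, slack=0)
Line 8: ['mountain'] (min_width=8, slack=3)
Line 9: ['brick', 'tower'] (min_width=11, slack=0)
Line 10: ['water'] (min_width=5, slack=6)
Line 11: ['vector', 'top'] (min_width=10, slack=1)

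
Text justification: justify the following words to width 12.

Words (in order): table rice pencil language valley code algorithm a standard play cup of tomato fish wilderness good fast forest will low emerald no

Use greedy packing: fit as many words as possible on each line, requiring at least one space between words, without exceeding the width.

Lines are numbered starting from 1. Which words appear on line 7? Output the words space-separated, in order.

Answer: play cup of

Derivation:
Line 1: ['table', 'rice'] (min_width=10, slack=2)
Line 2: ['pencil'] (min_width=6, slack=6)
Line 3: ['language'] (min_width=8, slack=4)
Line 4: ['valley', 'code'] (min_width=11, slack=1)
Line 5: ['algorithm', 'a'] (min_width=11, slack=1)
Line 6: ['standard'] (min_width=8, slack=4)
Line 7: ['play', 'cup', 'of'] (min_width=11, slack=1)
Line 8: ['tomato', 'fish'] (min_width=11, slack=1)
Line 9: ['wilderness'] (min_width=10, slack=2)
Line 10: ['good', 'fast'] (min_width=9, slack=3)
Line 11: ['forest', 'will'] (min_width=11, slack=1)
Line 12: ['low', 'emerald'] (min_width=11, slack=1)
Line 13: ['no'] (min_width=2, slack=10)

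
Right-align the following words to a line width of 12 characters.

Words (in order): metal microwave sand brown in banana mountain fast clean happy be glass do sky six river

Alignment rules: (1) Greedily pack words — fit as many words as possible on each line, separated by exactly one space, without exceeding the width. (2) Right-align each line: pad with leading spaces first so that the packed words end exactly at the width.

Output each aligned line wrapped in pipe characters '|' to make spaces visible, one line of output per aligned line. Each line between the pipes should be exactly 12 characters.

Answer: |       metal|
|   microwave|
|  sand brown|
|   in banana|
|    mountain|
|  fast clean|
|    happy be|
|glass do sky|
|   six river|

Derivation:
Line 1: ['metal'] (min_width=5, slack=7)
Line 2: ['microwave'] (min_width=9, slack=3)
Line 3: ['sand', 'brown'] (min_width=10, slack=2)
Line 4: ['in', 'banana'] (min_width=9, slack=3)
Line 5: ['mountain'] (min_width=8, slack=4)
Line 6: ['fast', 'clean'] (min_width=10, slack=2)
Line 7: ['happy', 'be'] (min_width=8, slack=4)
Line 8: ['glass', 'do', 'sky'] (min_width=12, slack=0)
Line 9: ['six', 'river'] (min_width=9, slack=3)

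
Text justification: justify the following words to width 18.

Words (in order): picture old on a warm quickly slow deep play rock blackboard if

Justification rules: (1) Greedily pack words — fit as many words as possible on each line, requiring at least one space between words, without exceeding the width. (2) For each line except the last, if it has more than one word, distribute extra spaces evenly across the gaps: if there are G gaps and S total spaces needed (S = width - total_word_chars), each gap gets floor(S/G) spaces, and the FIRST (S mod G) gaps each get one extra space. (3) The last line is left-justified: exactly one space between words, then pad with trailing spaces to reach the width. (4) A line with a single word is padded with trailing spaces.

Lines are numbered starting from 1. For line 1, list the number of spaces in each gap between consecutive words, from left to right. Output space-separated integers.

Line 1: ['picture', 'old', 'on', 'a'] (min_width=16, slack=2)
Line 2: ['warm', 'quickly', 'slow'] (min_width=17, slack=1)
Line 3: ['deep', 'play', 'rock'] (min_width=14, slack=4)
Line 4: ['blackboard', 'if'] (min_width=13, slack=5)

Answer: 2 2 1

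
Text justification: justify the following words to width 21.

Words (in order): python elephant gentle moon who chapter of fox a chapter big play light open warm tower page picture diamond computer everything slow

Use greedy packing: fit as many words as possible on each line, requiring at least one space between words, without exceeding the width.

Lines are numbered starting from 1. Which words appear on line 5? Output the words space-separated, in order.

Line 1: ['python', 'elephant'] (min_width=15, slack=6)
Line 2: ['gentle', 'moon', 'who'] (min_width=15, slack=6)
Line 3: ['chapter', 'of', 'fox', 'a'] (min_width=16, slack=5)
Line 4: ['chapter', 'big', 'play'] (min_width=16, slack=5)
Line 5: ['light', 'open', 'warm', 'tower'] (min_width=21, slack=0)
Line 6: ['page', 'picture', 'diamond'] (min_width=20, slack=1)
Line 7: ['computer', 'everything'] (min_width=19, slack=2)
Line 8: ['slow'] (min_width=4, slack=17)

Answer: light open warm tower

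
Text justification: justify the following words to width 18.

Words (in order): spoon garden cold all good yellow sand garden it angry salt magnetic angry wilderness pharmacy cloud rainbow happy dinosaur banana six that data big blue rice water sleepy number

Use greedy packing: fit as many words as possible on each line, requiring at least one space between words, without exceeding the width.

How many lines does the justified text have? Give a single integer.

Line 1: ['spoon', 'garden', 'cold'] (min_width=17, slack=1)
Line 2: ['all', 'good', 'yellow'] (min_width=15, slack=3)
Line 3: ['sand', 'garden', 'it'] (min_width=14, slack=4)
Line 4: ['angry', 'salt'] (min_width=10, slack=8)
Line 5: ['magnetic', 'angry'] (min_width=14, slack=4)
Line 6: ['wilderness'] (min_width=10, slack=8)
Line 7: ['pharmacy', 'cloud'] (min_width=14, slack=4)
Line 8: ['rainbow', 'happy'] (min_width=13, slack=5)
Line 9: ['dinosaur', 'banana'] (min_width=15, slack=3)
Line 10: ['six', 'that', 'data', 'big'] (min_width=17, slack=1)
Line 11: ['blue', 'rice', 'water'] (min_width=15, slack=3)
Line 12: ['sleepy', 'number'] (min_width=13, slack=5)
Total lines: 12

Answer: 12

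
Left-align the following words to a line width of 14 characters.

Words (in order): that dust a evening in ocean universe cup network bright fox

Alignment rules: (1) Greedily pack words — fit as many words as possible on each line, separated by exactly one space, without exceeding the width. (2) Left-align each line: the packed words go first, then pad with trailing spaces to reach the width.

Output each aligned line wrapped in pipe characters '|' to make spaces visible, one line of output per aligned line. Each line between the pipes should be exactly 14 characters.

Answer: |that dust a   |
|evening in    |
|ocean universe|
|cup network   |
|bright fox    |

Derivation:
Line 1: ['that', 'dust', 'a'] (min_width=11, slack=3)
Line 2: ['evening', 'in'] (min_width=10, slack=4)
Line 3: ['ocean', 'universe'] (min_width=14, slack=0)
Line 4: ['cup', 'network'] (min_width=11, slack=3)
Line 5: ['bright', 'fox'] (min_width=10, slack=4)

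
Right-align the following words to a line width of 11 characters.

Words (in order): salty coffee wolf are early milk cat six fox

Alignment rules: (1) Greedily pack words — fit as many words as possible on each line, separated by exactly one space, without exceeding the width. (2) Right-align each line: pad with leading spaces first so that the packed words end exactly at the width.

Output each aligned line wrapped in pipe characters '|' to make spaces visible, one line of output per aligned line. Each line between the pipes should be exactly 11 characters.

Line 1: ['salty'] (min_width=5, slack=6)
Line 2: ['coffee', 'wolf'] (min_width=11, slack=0)
Line 3: ['are', 'early'] (min_width=9, slack=2)
Line 4: ['milk', 'cat'] (min_width=8, slack=3)
Line 5: ['six', 'fox'] (min_width=7, slack=4)

Answer: |      salty|
|coffee wolf|
|  are early|
|   milk cat|
|    six fox|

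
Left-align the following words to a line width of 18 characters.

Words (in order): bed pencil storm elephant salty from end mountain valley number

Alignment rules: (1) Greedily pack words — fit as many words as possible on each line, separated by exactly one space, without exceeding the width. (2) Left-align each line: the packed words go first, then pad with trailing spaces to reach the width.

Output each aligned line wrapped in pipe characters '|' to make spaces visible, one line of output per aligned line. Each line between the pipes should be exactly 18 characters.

Line 1: ['bed', 'pencil', 'storm'] (min_width=16, slack=2)
Line 2: ['elephant', 'salty'] (min_width=14, slack=4)
Line 3: ['from', 'end', 'mountain'] (min_width=17, slack=1)
Line 4: ['valley', 'number'] (min_width=13, slack=5)

Answer: |bed pencil storm  |
|elephant salty    |
|from end mountain |
|valley number     |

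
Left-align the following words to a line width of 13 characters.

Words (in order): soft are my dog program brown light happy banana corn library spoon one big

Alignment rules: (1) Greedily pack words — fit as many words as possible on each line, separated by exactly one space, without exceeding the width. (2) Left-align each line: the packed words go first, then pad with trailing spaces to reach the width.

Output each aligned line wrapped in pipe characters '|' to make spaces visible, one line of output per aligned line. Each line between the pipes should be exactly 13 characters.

Line 1: ['soft', 'are', 'my'] (min_width=11, slack=2)
Line 2: ['dog', 'program'] (min_width=11, slack=2)
Line 3: ['brown', 'light'] (min_width=11, slack=2)
Line 4: ['happy', 'banana'] (min_width=12, slack=1)
Line 5: ['corn', 'library'] (min_width=12, slack=1)
Line 6: ['spoon', 'one', 'big'] (min_width=13, slack=0)

Answer: |soft are my  |
|dog program  |
|brown light  |
|happy banana |
|corn library |
|spoon one big|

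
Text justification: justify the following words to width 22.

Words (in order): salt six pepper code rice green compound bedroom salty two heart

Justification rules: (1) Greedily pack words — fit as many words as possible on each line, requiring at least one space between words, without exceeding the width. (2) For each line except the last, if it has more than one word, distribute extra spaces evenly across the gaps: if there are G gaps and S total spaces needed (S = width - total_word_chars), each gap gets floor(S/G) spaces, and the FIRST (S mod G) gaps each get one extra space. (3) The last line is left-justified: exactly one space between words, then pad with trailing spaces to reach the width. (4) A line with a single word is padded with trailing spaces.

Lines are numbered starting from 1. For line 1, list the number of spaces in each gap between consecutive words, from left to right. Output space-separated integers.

Line 1: ['salt', 'six', 'pepper', 'code'] (min_width=20, slack=2)
Line 2: ['rice', 'green', 'compound'] (min_width=19, slack=3)
Line 3: ['bedroom', 'salty', 'two'] (min_width=17, slack=5)
Line 4: ['heart'] (min_width=5, slack=17)

Answer: 2 2 1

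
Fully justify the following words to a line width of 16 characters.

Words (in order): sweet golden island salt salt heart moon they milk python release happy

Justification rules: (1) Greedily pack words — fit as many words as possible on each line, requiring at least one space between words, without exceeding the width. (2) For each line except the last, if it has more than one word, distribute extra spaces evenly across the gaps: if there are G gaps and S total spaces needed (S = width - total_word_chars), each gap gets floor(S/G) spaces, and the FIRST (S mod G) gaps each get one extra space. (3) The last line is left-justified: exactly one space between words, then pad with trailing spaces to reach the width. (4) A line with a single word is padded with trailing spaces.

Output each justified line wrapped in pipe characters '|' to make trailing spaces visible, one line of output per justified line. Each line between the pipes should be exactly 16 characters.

Line 1: ['sweet', 'golden'] (min_width=12, slack=4)
Line 2: ['island', 'salt', 'salt'] (min_width=16, slack=0)
Line 3: ['heart', 'moon', 'they'] (min_width=15, slack=1)
Line 4: ['milk', 'python'] (min_width=11, slack=5)
Line 5: ['release', 'happy'] (min_width=13, slack=3)

Answer: |sweet     golden|
|island salt salt|
|heart  moon they|
|milk      python|
|release happy   |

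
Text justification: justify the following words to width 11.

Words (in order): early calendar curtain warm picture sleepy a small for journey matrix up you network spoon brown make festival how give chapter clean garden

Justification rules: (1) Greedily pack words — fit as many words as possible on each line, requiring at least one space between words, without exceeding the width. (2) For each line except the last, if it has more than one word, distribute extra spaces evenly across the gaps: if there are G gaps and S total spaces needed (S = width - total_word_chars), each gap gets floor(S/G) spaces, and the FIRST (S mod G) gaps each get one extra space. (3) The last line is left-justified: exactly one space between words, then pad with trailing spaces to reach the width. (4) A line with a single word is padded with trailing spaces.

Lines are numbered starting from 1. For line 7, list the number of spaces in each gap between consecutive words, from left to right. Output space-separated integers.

Answer: 3

Derivation:
Line 1: ['early'] (min_width=5, slack=6)
Line 2: ['calendar'] (min_width=8, slack=3)
Line 3: ['curtain'] (min_width=7, slack=4)
Line 4: ['warm'] (min_width=4, slack=7)
Line 5: ['picture'] (min_width=7, slack=4)
Line 6: ['sleepy', 'a'] (min_width=8, slack=3)
Line 7: ['small', 'for'] (min_width=9, slack=2)
Line 8: ['journey'] (min_width=7, slack=4)
Line 9: ['matrix', 'up'] (min_width=9, slack=2)
Line 10: ['you', 'network'] (min_width=11, slack=0)
Line 11: ['spoon', 'brown'] (min_width=11, slack=0)
Line 12: ['make'] (min_width=4, slack=7)
Line 13: ['festival'] (min_width=8, slack=3)
Line 14: ['how', 'give'] (min_width=8, slack=3)
Line 15: ['chapter'] (min_width=7, slack=4)
Line 16: ['clean'] (min_width=5, slack=6)
Line 17: ['garden'] (min_width=6, slack=5)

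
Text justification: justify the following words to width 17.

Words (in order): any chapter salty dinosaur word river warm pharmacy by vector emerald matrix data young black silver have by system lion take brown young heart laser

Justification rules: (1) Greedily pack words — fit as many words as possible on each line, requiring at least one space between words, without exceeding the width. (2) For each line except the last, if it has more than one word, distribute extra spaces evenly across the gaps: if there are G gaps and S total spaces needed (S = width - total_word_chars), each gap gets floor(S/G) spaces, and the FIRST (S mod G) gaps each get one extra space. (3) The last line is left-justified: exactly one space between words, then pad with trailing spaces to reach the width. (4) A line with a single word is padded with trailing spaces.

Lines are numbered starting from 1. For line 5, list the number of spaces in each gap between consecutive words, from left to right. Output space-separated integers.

Line 1: ['any', 'chapter', 'salty'] (min_width=17, slack=0)
Line 2: ['dinosaur', 'word'] (min_width=13, slack=4)
Line 3: ['river', 'warm'] (min_width=10, slack=7)
Line 4: ['pharmacy', 'by'] (min_width=11, slack=6)
Line 5: ['vector', 'emerald'] (min_width=14, slack=3)
Line 6: ['matrix', 'data', 'young'] (min_width=17, slack=0)
Line 7: ['black', 'silver', 'have'] (min_width=17, slack=0)
Line 8: ['by', 'system', 'lion'] (min_width=14, slack=3)
Line 9: ['take', 'brown', 'young'] (min_width=16, slack=1)
Line 10: ['heart', 'laser'] (min_width=11, slack=6)

Answer: 4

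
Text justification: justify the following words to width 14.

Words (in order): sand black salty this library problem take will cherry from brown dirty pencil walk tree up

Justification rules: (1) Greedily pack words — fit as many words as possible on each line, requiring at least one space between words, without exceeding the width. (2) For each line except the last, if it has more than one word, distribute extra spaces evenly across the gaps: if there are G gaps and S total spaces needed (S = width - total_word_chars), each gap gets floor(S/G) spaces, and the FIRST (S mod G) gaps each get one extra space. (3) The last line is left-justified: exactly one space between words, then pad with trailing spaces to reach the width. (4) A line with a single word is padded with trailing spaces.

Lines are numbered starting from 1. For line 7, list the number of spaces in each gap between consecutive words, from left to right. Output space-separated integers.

Line 1: ['sand', 'black'] (min_width=10, slack=4)
Line 2: ['salty', 'this'] (min_width=10, slack=4)
Line 3: ['library'] (min_width=7, slack=7)
Line 4: ['problem', 'take'] (min_width=12, slack=2)
Line 5: ['will', 'cherry'] (min_width=11, slack=3)
Line 6: ['from', 'brown'] (min_width=10, slack=4)
Line 7: ['dirty', 'pencil'] (min_width=12, slack=2)
Line 8: ['walk', 'tree', 'up'] (min_width=12, slack=2)

Answer: 3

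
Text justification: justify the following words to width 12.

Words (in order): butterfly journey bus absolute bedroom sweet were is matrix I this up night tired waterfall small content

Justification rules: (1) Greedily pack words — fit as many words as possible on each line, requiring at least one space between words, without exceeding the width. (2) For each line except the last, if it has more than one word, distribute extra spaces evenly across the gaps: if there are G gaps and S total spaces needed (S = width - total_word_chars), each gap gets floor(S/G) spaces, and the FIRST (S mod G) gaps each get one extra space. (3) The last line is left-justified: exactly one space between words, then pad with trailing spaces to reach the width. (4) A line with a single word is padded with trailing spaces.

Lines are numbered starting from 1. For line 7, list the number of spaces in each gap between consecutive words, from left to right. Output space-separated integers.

Line 1: ['butterfly'] (min_width=9, slack=3)
Line 2: ['journey', 'bus'] (min_width=11, slack=1)
Line 3: ['absolute'] (min_width=8, slack=4)
Line 4: ['bedroom'] (min_width=7, slack=5)
Line 5: ['sweet', 'were'] (min_width=10, slack=2)
Line 6: ['is', 'matrix', 'I'] (min_width=11, slack=1)
Line 7: ['this', 'up'] (min_width=7, slack=5)
Line 8: ['night', 'tired'] (min_width=11, slack=1)
Line 9: ['waterfall'] (min_width=9, slack=3)
Line 10: ['small'] (min_width=5, slack=7)
Line 11: ['content'] (min_width=7, slack=5)

Answer: 6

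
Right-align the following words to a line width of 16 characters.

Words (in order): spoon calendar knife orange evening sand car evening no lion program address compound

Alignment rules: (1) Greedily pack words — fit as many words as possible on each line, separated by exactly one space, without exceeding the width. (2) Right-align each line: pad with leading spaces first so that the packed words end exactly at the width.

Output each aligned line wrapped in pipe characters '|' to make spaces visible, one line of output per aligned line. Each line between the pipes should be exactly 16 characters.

Line 1: ['spoon', 'calendar'] (min_width=14, slack=2)
Line 2: ['knife', 'orange'] (min_width=12, slack=4)
Line 3: ['evening', 'sand', 'car'] (min_width=16, slack=0)
Line 4: ['evening', 'no', 'lion'] (min_width=15, slack=1)
Line 5: ['program', 'address'] (min_width=15, slack=1)
Line 6: ['compound'] (min_width=8, slack=8)

Answer: |  spoon calendar|
|    knife orange|
|evening sand car|
| evening no lion|
| program address|
|        compound|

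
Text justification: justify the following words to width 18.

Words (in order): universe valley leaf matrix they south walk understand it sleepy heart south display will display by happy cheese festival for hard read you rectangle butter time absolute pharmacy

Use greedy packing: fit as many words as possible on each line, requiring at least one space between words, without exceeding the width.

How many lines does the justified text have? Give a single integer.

Answer: 12

Derivation:
Line 1: ['universe', 'valley'] (min_width=15, slack=3)
Line 2: ['leaf', 'matrix', 'they'] (min_width=16, slack=2)
Line 3: ['south', 'walk'] (min_width=10, slack=8)
Line 4: ['understand', 'it'] (min_width=13, slack=5)
Line 5: ['sleepy', 'heart', 'south'] (min_width=18, slack=0)
Line 6: ['display', 'will'] (min_width=12, slack=6)
Line 7: ['display', 'by', 'happy'] (min_width=16, slack=2)
Line 8: ['cheese', 'festival'] (min_width=15, slack=3)
Line 9: ['for', 'hard', 'read', 'you'] (min_width=17, slack=1)
Line 10: ['rectangle', 'butter'] (min_width=16, slack=2)
Line 11: ['time', 'absolute'] (min_width=13, slack=5)
Line 12: ['pharmacy'] (min_width=8, slack=10)
Total lines: 12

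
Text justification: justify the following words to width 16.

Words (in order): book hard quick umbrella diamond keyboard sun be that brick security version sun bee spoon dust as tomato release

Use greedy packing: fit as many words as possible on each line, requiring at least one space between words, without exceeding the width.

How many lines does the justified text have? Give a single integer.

Answer: 8

Derivation:
Line 1: ['book', 'hard', 'quick'] (min_width=15, slack=1)
Line 2: ['umbrella', 'diamond'] (min_width=16, slack=0)
Line 3: ['keyboard', 'sun', 'be'] (min_width=15, slack=1)
Line 4: ['that', 'brick'] (min_width=10, slack=6)
Line 5: ['security', 'version'] (min_width=16, slack=0)
Line 6: ['sun', 'bee', 'spoon'] (min_width=13, slack=3)
Line 7: ['dust', 'as', 'tomato'] (min_width=14, slack=2)
Line 8: ['release'] (min_width=7, slack=9)
Total lines: 8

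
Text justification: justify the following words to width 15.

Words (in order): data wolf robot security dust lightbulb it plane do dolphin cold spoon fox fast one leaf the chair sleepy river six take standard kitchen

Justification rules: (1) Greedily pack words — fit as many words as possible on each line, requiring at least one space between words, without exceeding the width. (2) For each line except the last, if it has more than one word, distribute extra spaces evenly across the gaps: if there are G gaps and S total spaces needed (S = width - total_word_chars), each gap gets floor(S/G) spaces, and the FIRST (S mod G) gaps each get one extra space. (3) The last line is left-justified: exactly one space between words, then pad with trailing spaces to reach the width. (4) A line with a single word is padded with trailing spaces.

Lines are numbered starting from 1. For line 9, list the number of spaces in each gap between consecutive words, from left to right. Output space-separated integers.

Line 1: ['data', 'wolf', 'robot'] (min_width=15, slack=0)
Line 2: ['security', 'dust'] (min_width=13, slack=2)
Line 3: ['lightbulb', 'it'] (min_width=12, slack=3)
Line 4: ['plane', 'do'] (min_width=8, slack=7)
Line 5: ['dolphin', 'cold'] (min_width=12, slack=3)
Line 6: ['spoon', 'fox', 'fast'] (min_width=14, slack=1)
Line 7: ['one', 'leaf', 'the'] (min_width=12, slack=3)
Line 8: ['chair', 'sleepy'] (min_width=12, slack=3)
Line 9: ['river', 'six', 'take'] (min_width=14, slack=1)
Line 10: ['standard'] (min_width=8, slack=7)
Line 11: ['kitchen'] (min_width=7, slack=8)

Answer: 2 1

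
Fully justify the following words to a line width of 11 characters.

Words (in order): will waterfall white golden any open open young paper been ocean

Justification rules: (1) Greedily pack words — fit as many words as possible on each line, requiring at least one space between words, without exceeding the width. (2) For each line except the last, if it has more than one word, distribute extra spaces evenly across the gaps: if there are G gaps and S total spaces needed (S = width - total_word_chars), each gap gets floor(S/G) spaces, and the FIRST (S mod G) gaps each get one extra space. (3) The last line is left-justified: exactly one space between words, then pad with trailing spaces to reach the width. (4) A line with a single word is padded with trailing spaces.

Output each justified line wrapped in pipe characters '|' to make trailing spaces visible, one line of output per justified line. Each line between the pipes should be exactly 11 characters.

Answer: |will       |
|waterfall  |
|white      |
|golden  any|
|open   open|
|young paper|
|been ocean |

Derivation:
Line 1: ['will'] (min_width=4, slack=7)
Line 2: ['waterfall'] (min_width=9, slack=2)
Line 3: ['white'] (min_width=5, slack=6)
Line 4: ['golden', 'any'] (min_width=10, slack=1)
Line 5: ['open', 'open'] (min_width=9, slack=2)
Line 6: ['young', 'paper'] (min_width=11, slack=0)
Line 7: ['been', 'ocean'] (min_width=10, slack=1)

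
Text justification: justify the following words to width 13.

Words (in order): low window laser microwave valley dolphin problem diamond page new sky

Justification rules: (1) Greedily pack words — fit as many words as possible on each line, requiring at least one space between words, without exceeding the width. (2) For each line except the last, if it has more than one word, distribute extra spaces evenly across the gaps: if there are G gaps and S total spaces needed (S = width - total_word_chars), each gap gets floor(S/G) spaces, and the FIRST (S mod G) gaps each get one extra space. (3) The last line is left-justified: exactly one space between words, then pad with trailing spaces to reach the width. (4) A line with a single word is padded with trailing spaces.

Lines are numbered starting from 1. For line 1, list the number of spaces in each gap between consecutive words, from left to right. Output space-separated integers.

Answer: 4

Derivation:
Line 1: ['low', 'window'] (min_width=10, slack=3)
Line 2: ['laser'] (min_width=5, slack=8)
Line 3: ['microwave'] (min_width=9, slack=4)
Line 4: ['valley'] (min_width=6, slack=7)
Line 5: ['dolphin'] (min_width=7, slack=6)
Line 6: ['problem'] (min_width=7, slack=6)
Line 7: ['diamond', 'page'] (min_width=12, slack=1)
Line 8: ['new', 'sky'] (min_width=7, slack=6)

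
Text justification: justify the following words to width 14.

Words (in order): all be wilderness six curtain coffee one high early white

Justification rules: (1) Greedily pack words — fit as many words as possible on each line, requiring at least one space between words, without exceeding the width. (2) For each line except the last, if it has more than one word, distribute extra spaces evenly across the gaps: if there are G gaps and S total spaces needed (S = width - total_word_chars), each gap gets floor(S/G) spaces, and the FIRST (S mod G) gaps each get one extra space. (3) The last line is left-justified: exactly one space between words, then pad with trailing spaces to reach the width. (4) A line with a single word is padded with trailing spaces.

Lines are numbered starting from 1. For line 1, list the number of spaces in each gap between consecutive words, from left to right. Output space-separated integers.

Answer: 9

Derivation:
Line 1: ['all', 'be'] (min_width=6, slack=8)
Line 2: ['wilderness', 'six'] (min_width=14, slack=0)
Line 3: ['curtain', 'coffee'] (min_width=14, slack=0)
Line 4: ['one', 'high', 'early'] (min_width=14, slack=0)
Line 5: ['white'] (min_width=5, slack=9)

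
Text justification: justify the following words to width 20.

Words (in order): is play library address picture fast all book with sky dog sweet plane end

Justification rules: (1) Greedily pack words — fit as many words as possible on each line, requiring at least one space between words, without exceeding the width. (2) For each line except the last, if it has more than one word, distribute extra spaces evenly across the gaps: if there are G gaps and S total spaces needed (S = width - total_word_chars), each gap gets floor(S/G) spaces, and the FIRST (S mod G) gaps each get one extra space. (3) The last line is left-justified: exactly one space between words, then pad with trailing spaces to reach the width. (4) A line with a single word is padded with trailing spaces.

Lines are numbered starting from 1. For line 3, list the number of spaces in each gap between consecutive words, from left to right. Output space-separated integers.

Answer: 2 2 2

Derivation:
Line 1: ['is', 'play', 'library'] (min_width=15, slack=5)
Line 2: ['address', 'picture', 'fast'] (min_width=20, slack=0)
Line 3: ['all', 'book', 'with', 'sky'] (min_width=17, slack=3)
Line 4: ['dog', 'sweet', 'plane', 'end'] (min_width=19, slack=1)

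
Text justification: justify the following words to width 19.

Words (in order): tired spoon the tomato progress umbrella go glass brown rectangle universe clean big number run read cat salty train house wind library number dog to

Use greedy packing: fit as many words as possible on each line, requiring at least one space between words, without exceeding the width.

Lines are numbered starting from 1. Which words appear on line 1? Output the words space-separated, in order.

Line 1: ['tired', 'spoon', 'the'] (min_width=15, slack=4)
Line 2: ['tomato', 'progress'] (min_width=15, slack=4)
Line 3: ['umbrella', 'go', 'glass'] (min_width=17, slack=2)
Line 4: ['brown', 'rectangle'] (min_width=15, slack=4)
Line 5: ['universe', 'clean', 'big'] (min_width=18, slack=1)
Line 6: ['number', 'run', 'read', 'cat'] (min_width=19, slack=0)
Line 7: ['salty', 'train', 'house'] (min_width=17, slack=2)
Line 8: ['wind', 'library', 'number'] (min_width=19, slack=0)
Line 9: ['dog', 'to'] (min_width=6, slack=13)

Answer: tired spoon the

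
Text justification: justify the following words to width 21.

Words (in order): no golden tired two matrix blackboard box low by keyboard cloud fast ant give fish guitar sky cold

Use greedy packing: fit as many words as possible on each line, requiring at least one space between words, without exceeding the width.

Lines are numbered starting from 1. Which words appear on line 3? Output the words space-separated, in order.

Line 1: ['no', 'golden', 'tired', 'two'] (min_width=19, slack=2)
Line 2: ['matrix', 'blackboard', 'box'] (min_width=21, slack=0)
Line 3: ['low', 'by', 'keyboard', 'cloud'] (min_width=21, slack=0)
Line 4: ['fast', 'ant', 'give', 'fish'] (min_width=18, slack=3)
Line 5: ['guitar', 'sky', 'cold'] (min_width=15, slack=6)

Answer: low by keyboard cloud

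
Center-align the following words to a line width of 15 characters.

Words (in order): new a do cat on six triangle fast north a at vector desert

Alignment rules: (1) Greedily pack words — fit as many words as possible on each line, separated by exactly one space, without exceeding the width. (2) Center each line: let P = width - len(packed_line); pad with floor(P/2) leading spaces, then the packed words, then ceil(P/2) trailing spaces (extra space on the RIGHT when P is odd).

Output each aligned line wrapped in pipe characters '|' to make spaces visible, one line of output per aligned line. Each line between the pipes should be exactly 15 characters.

Line 1: ['new', 'a', 'do', 'cat', 'on'] (min_width=15, slack=0)
Line 2: ['six', 'triangle'] (min_width=12, slack=3)
Line 3: ['fast', 'north', 'a', 'at'] (min_width=15, slack=0)
Line 4: ['vector', 'desert'] (min_width=13, slack=2)

Answer: |new a do cat on|
| six triangle  |
|fast north a at|
| vector desert |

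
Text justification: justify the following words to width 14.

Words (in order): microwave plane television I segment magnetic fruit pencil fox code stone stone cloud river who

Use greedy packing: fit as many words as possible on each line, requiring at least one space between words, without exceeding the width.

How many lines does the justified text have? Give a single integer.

Line 1: ['microwave'] (min_width=9, slack=5)
Line 2: ['plane'] (min_width=5, slack=9)
Line 3: ['television', 'I'] (min_width=12, slack=2)
Line 4: ['segment'] (min_width=7, slack=7)
Line 5: ['magnetic', 'fruit'] (min_width=14, slack=0)
Line 6: ['pencil', 'fox'] (min_width=10, slack=4)
Line 7: ['code', 'stone'] (min_width=10, slack=4)
Line 8: ['stone', 'cloud'] (min_width=11, slack=3)
Line 9: ['river', 'who'] (min_width=9, slack=5)
Total lines: 9

Answer: 9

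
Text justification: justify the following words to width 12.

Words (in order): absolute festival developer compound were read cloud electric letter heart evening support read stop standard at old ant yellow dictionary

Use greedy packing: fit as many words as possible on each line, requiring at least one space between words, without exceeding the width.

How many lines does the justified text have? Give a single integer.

Answer: 15

Derivation:
Line 1: ['absolute'] (min_width=8, slack=4)
Line 2: ['festival'] (min_width=8, slack=4)
Line 3: ['developer'] (min_width=9, slack=3)
Line 4: ['compound'] (min_width=8, slack=4)
Line 5: ['were', 'read'] (min_width=9, slack=3)
Line 6: ['cloud'] (min_width=5, slack=7)
Line 7: ['electric'] (min_width=8, slack=4)
Line 8: ['letter', 'heart'] (min_width=12, slack=0)
Line 9: ['evening'] (min_width=7, slack=5)
Line 10: ['support', 'read'] (min_width=12, slack=0)
Line 11: ['stop'] (min_width=4, slack=8)
Line 12: ['standard', 'at'] (min_width=11, slack=1)
Line 13: ['old', 'ant'] (min_width=7, slack=5)
Line 14: ['yellow'] (min_width=6, slack=6)
Line 15: ['dictionary'] (min_width=10, slack=2)
Total lines: 15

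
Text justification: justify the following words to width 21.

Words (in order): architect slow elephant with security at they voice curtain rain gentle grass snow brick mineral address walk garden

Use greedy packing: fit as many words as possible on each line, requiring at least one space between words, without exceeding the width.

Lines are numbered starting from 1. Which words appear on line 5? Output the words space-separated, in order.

Answer: gentle grass snow

Derivation:
Line 1: ['architect', 'slow'] (min_width=14, slack=7)
Line 2: ['elephant', 'with'] (min_width=13, slack=8)
Line 3: ['security', 'at', 'they'] (min_width=16, slack=5)
Line 4: ['voice', 'curtain', 'rain'] (min_width=18, slack=3)
Line 5: ['gentle', 'grass', 'snow'] (min_width=17, slack=4)
Line 6: ['brick', 'mineral', 'address'] (min_width=21, slack=0)
Line 7: ['walk', 'garden'] (min_width=11, slack=10)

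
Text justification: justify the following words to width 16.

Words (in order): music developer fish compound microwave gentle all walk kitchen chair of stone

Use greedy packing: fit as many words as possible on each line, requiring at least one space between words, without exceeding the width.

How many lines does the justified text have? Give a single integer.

Line 1: ['music', 'developer'] (min_width=15, slack=1)
Line 2: ['fish', 'compound'] (min_width=13, slack=3)
Line 3: ['microwave', 'gentle'] (min_width=16, slack=0)
Line 4: ['all', 'walk', 'kitchen'] (min_width=16, slack=0)
Line 5: ['chair', 'of', 'stone'] (min_width=14, slack=2)
Total lines: 5

Answer: 5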